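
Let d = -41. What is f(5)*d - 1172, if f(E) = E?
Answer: -1377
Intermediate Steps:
f(5)*d - 1172 = 5*(-41) - 1172 = -205 - 1172 = -1377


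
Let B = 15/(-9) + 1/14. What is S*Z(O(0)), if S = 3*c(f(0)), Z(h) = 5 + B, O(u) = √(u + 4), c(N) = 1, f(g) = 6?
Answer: 143/14 ≈ 10.214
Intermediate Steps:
O(u) = √(4 + u)
B = -67/42 (B = 15*(-⅑) + 1*(1/14) = -5/3 + 1/14 = -67/42 ≈ -1.5952)
Z(h) = 143/42 (Z(h) = 5 - 67/42 = 143/42)
S = 3 (S = 3*1 = 3)
S*Z(O(0)) = 3*(143/42) = 143/14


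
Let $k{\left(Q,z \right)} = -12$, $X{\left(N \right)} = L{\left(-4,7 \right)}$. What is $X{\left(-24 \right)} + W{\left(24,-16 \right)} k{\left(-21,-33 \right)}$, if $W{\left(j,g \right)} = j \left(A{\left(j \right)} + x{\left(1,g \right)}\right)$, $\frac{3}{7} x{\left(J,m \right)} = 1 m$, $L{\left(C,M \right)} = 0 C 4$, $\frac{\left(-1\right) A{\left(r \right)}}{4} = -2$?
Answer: $8448$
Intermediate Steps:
$A{\left(r \right)} = 8$ ($A{\left(r \right)} = \left(-4\right) \left(-2\right) = 8$)
$L{\left(C,M \right)} = 0$ ($L{\left(C,M \right)} = 0 \cdot 4 = 0$)
$X{\left(N \right)} = 0$
$x{\left(J,m \right)} = \frac{7 m}{3}$ ($x{\left(J,m \right)} = \frac{7 \cdot 1 m}{3} = \frac{7 m}{3}$)
$W{\left(j,g \right)} = j \left(8 + \frac{7 g}{3}\right)$
$X{\left(-24 \right)} + W{\left(24,-16 \right)} k{\left(-21,-33 \right)} = 0 + \frac{1}{3} \cdot 24 \left(24 + 7 \left(-16\right)\right) \left(-12\right) = 0 + \frac{1}{3} \cdot 24 \left(24 - 112\right) \left(-12\right) = 0 + \frac{1}{3} \cdot 24 \left(-88\right) \left(-12\right) = 0 - -8448 = 0 + 8448 = 8448$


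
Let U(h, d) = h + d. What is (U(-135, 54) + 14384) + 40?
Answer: 14343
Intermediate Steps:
U(h, d) = d + h
(U(-135, 54) + 14384) + 40 = ((54 - 135) + 14384) + 40 = (-81 + 14384) + 40 = 14303 + 40 = 14343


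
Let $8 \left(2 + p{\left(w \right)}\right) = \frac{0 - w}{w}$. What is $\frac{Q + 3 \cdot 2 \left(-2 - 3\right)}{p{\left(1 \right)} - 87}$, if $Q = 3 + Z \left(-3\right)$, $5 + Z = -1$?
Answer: $\frac{72}{713} \approx 0.10098$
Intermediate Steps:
$Z = -6$ ($Z = -5 - 1 = -6$)
$p{\left(w \right)} = - \frac{17}{8}$ ($p{\left(w \right)} = -2 + \frac{\left(0 - w\right) \frac{1}{w}}{8} = -2 + \frac{- w \frac{1}{w}}{8} = -2 + \frac{1}{8} \left(-1\right) = -2 - \frac{1}{8} = - \frac{17}{8}$)
$Q = 21$ ($Q = 3 - -18 = 3 + 18 = 21$)
$\frac{Q + 3 \cdot 2 \left(-2 - 3\right)}{p{\left(1 \right)} - 87} = \frac{21 + 3 \cdot 2 \left(-2 - 3\right)}{- \frac{17}{8} - 87} = \frac{21 + 6 \left(-5\right)}{- \frac{713}{8}} = \left(21 - 30\right) \left(- \frac{8}{713}\right) = \left(-9\right) \left(- \frac{8}{713}\right) = \frac{72}{713}$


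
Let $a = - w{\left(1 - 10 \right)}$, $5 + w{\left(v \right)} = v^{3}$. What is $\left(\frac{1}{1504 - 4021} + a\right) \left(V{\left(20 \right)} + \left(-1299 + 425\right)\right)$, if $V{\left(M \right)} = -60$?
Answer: $- \frac{1725543518}{2517} \approx -6.8556 \cdot 10^{5}$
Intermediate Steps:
$w{\left(v \right)} = -5 + v^{3}$
$a = 734$ ($a = - (-5 + \left(1 - 10\right)^{3}) = - (-5 + \left(-9\right)^{3}) = - (-5 - 729) = \left(-1\right) \left(-734\right) = 734$)
$\left(\frac{1}{1504 - 4021} + a\right) \left(V{\left(20 \right)} + \left(-1299 + 425\right)\right) = \left(\frac{1}{1504 - 4021} + 734\right) \left(-60 + \left(-1299 + 425\right)\right) = \left(\frac{1}{-2517} + 734\right) \left(-60 - 874\right) = \left(- \frac{1}{2517} + 734\right) \left(-934\right) = \frac{1847477}{2517} \left(-934\right) = - \frac{1725543518}{2517}$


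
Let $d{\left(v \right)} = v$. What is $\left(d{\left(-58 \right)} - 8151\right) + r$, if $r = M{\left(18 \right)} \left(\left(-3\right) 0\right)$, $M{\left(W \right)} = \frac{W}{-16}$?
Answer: $-8209$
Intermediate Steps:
$M{\left(W \right)} = - \frac{W}{16}$ ($M{\left(W \right)} = W \left(- \frac{1}{16}\right) = - \frac{W}{16}$)
$r = 0$ ($r = \left(- \frac{1}{16}\right) 18 \left(\left(-3\right) 0\right) = \left(- \frac{9}{8}\right) 0 = 0$)
$\left(d{\left(-58 \right)} - 8151\right) + r = \left(-58 - 8151\right) + 0 = -8209 + 0 = -8209$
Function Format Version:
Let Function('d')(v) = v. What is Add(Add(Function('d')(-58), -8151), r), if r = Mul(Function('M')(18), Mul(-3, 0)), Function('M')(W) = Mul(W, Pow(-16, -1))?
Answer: -8209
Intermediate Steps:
Function('M')(W) = Mul(Rational(-1, 16), W) (Function('M')(W) = Mul(W, Rational(-1, 16)) = Mul(Rational(-1, 16), W))
r = 0 (r = Mul(Mul(Rational(-1, 16), 18), Mul(-3, 0)) = Mul(Rational(-9, 8), 0) = 0)
Add(Add(Function('d')(-58), -8151), r) = Add(Add(-58, -8151), 0) = Add(-8209, 0) = -8209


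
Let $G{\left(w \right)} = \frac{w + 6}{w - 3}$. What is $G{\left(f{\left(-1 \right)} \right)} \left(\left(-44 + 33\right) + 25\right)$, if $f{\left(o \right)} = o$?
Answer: $- \frac{35}{2} \approx -17.5$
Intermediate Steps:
$G{\left(w \right)} = \frac{6 + w}{-3 + w}$
$G{\left(f{\left(-1 \right)} \right)} \left(\left(-44 + 33\right) + 25\right) = \frac{6 - 1}{-3 - 1} \left(\left(-44 + 33\right) + 25\right) = \frac{1}{-4} \cdot 5 \left(-11 + 25\right) = \left(- \frac{1}{4}\right) 5 \cdot 14 = \left(- \frac{5}{4}\right) 14 = - \frac{35}{2}$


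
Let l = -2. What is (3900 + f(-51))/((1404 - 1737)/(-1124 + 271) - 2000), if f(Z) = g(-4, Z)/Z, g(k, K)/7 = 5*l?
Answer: -169721410/86989017 ≈ -1.9511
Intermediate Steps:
g(k, K) = -70 (g(k, K) = 7*(5*(-2)) = 7*(-10) = -70)
f(Z) = -70/Z
(3900 + f(-51))/((1404 - 1737)/(-1124 + 271) - 2000) = (3900 - 70/(-51))/((1404 - 1737)/(-1124 + 271) - 2000) = (3900 - 70*(-1/51))/(-333/(-853) - 2000) = (3900 + 70/51)/(-333*(-1/853) - 2000) = 198970/(51*(333/853 - 2000)) = 198970/(51*(-1705667/853)) = (198970/51)*(-853/1705667) = -169721410/86989017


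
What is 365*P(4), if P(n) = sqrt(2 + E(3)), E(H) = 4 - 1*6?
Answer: 0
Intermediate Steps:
E(H) = -2 (E(H) = 4 - 6 = -2)
P(n) = 0 (P(n) = sqrt(2 - 2) = sqrt(0) = 0)
365*P(4) = 365*0 = 0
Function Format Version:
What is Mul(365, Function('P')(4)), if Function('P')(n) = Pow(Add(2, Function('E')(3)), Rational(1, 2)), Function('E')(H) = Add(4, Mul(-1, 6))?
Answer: 0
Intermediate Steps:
Function('E')(H) = -2 (Function('E')(H) = Add(4, -6) = -2)
Function('P')(n) = 0 (Function('P')(n) = Pow(Add(2, -2), Rational(1, 2)) = Pow(0, Rational(1, 2)) = 0)
Mul(365, Function('P')(4)) = Mul(365, 0) = 0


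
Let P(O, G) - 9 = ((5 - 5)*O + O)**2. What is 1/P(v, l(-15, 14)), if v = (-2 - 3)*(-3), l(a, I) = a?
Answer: 1/234 ≈ 0.0042735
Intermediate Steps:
v = 15 (v = -5*(-3) = 15)
P(O, G) = 9 + O**2 (P(O, G) = 9 + ((5 - 5)*O + O)**2 = 9 + (0*O + O)**2 = 9 + (0 + O)**2 = 9 + O**2)
1/P(v, l(-15, 14)) = 1/(9 + 15**2) = 1/(9 + 225) = 1/234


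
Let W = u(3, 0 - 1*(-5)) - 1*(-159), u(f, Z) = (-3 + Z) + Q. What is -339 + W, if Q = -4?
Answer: -182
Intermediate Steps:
u(f, Z) = -7 + Z (u(f, Z) = (-3 + Z) - 4 = -7 + Z)
W = 157 (W = (-7 + (0 - 1*(-5))) - 1*(-159) = (-7 + (0 + 5)) + 159 = (-7 + 5) + 159 = -2 + 159 = 157)
-339 + W = -339 + 157 = -182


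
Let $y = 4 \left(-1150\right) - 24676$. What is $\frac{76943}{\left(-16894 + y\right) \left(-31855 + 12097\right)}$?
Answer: $\frac{76943}{912226860} \approx 8.4346 \cdot 10^{-5}$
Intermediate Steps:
$y = -29276$ ($y = -4600 - 24676 = -29276$)
$\frac{76943}{\left(-16894 + y\right) \left(-31855 + 12097\right)} = \frac{76943}{\left(-16894 - 29276\right) \left(-31855 + 12097\right)} = \frac{76943}{\left(-46170\right) \left(-19758\right)} = \frac{76943}{912226860}$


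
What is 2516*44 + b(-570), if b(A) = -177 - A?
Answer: 111097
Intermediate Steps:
2516*44 + b(-570) = 2516*44 + (-177 - 1*(-570)) = 110704 + (-177 + 570) = 110704 + 393 = 111097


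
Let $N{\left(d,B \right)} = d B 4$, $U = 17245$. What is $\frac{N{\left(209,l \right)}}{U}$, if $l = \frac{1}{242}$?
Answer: $\frac{38}{189695} \approx 0.00020032$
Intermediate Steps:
$l = \frac{1}{242} \approx 0.0041322$
$N{\left(d,B \right)} = 4 B d$ ($N{\left(d,B \right)} = B d 4 = 4 B d$)
$\frac{N{\left(209,l \right)}}{U} = \frac{4 \cdot \frac{1}{242} \cdot 209}{17245} = \frac{38}{11} \cdot \frac{1}{17245} = \frac{38}{189695}$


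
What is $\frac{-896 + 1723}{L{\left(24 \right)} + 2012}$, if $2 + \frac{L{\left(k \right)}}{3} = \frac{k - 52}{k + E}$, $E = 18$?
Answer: $\frac{827}{2004} \approx 0.41267$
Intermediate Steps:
$L{\left(k \right)} = -6 + \frac{3 \left(-52 + k\right)}{18 + k}$ ($L{\left(k \right)} = -6 + 3 \frac{k - 52}{k + 18} = -6 + 3 \frac{-52 + k}{18 + k} = -6 + \frac{3 \left(-52 + k\right)}{18 + k}$)
$\frac{-896 + 1723}{L{\left(24 \right)} + 2012} = \frac{-896 + 1723}{\frac{3 \left(-88 - 24\right)}{18 + 24} + 2012} = \frac{827}{\frac{3 \left(-88 - 24\right)}{42} + 2012} = \frac{827}{3 \cdot \frac{1}{42} \left(-112\right) + 2012} = \frac{827}{-8 + 2012} = \frac{827}{2004}$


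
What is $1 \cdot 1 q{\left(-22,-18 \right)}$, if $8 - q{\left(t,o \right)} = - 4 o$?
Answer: $-64$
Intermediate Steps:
$q{\left(t,o \right)} = 8 + 4 o$ ($q{\left(t,o \right)} = 8 - - 4 o = 8 + 4 o$)
$1 \cdot 1 q{\left(-22,-18 \right)} = 1 \cdot 1 \left(8 + 4 \left(-18\right)\right) = 1 \left(8 - 72\right) = 1 \left(-64\right) = -64$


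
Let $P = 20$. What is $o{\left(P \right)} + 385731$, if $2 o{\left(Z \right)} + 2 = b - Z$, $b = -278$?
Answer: $385581$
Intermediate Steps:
$o{\left(Z \right)} = -140 - \frac{Z}{2}$ ($o{\left(Z \right)} = -1 + \frac{-278 - Z}{2} = -1 - \left(139 + \frac{Z}{2}\right) = -140 - \frac{Z}{2}$)
$o{\left(P \right)} + 385731 = \left(-140 - 10\right) + 385731 = -150 + 385731 = 385581$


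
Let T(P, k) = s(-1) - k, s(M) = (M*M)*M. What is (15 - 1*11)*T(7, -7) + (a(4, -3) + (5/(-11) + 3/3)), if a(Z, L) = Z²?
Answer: 446/11 ≈ 40.545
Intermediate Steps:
s(M) = M³ (s(M) = M²*M = M³)
T(P, k) = -1 - k (T(P, k) = (-1)³ - k = -1 - k)
(15 - 1*11)*T(7, -7) + (a(4, -3) + (5/(-11) + 3/3)) = (15 - 1*11)*(-1 - 1*(-7)) + (4² + (5/(-11) + 3/3)) = (15 - 11)*(-1 + 7) + (16 + (5*(-1/11) + 3*(⅓))) = 4*6 + (16 + (-5/11 + 1)) = 24 + (16 + 6/11) = 24 + 182/11 = 446/11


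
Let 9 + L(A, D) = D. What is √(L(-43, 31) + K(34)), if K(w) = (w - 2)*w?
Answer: √1110 ≈ 33.317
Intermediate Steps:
L(A, D) = -9 + D
K(w) = w*(-2 + w) (K(w) = (-2 + w)*w = w*(-2 + w))
√(L(-43, 31) + K(34)) = √((-9 + 31) + 34*(-2 + 34)) = √(22 + 34*32) = √(22 + 1088) = √1110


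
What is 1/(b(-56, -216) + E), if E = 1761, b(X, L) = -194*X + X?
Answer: 1/12569 ≈ 7.9561e-5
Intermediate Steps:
b(X, L) = -193*X
1/(b(-56, -216) + E) = 1/(-193*(-56) + 1761) = 1/(10808 + 1761) = 1/12569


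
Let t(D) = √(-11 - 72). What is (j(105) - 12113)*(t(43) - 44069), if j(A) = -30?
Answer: 535129867 - 12143*I*√83 ≈ 5.3513e+8 - 1.1063e+5*I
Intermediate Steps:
t(D) = I*√83 (t(D) = √(-83) = I*√83)
(j(105) - 12113)*(t(43) - 44069) = (-30 - 12113)*(I*√83 - 44069) = -12143*(-44069 + I*√83) = 535129867 - 12143*I*√83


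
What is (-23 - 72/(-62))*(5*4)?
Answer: -13540/31 ≈ -436.77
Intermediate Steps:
(-23 - 72/(-62))*(5*4) = (-23 - 72*(-1/62))*20 = (-23 + 36/31)*20 = -677/31*20 = -13540/31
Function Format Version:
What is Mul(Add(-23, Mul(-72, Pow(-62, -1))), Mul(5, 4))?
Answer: Rational(-13540, 31) ≈ -436.77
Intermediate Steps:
Mul(Add(-23, Mul(-72, Pow(-62, -1))), Mul(5, 4)) = Mul(Add(-23, Mul(-72, Rational(-1, 62))), 20) = Mul(Add(-23, Rational(36, 31)), 20) = Mul(Rational(-677, 31), 20) = Rational(-13540, 31)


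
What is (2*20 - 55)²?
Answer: 225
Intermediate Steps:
(2*20 - 55)² = (40 - 55)² = (-15)² = 225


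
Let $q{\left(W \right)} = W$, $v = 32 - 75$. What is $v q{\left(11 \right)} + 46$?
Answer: $-427$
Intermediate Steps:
$v = -43$
$v q{\left(11 \right)} + 46 = \left(-43\right) 11 + 46 = -473 + 46 = -427$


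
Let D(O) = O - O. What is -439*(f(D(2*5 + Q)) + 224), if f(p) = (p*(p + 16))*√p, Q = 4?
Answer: -98336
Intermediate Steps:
D(O) = 0
f(p) = p^(3/2)*(16 + p) (f(p) = (p*(16 + p))*√p = p^(3/2)*(16 + p))
-439*(f(D(2*5 + Q)) + 224) = -439*(0^(3/2)*(16 + 0) + 224) = -439*(0*16 + 224) = -439*(0 + 224) = -439*224 = -98336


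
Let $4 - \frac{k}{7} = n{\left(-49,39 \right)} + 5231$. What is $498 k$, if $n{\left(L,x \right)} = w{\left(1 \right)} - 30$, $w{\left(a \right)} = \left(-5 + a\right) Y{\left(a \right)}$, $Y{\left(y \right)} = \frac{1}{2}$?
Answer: $-18109770$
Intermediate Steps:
$Y{\left(y \right)} = \frac{1}{2}$
$w{\left(a \right)} = - \frac{5}{2} + \frac{a}{2}$ ($w{\left(a \right)} = \left(-5 + a\right) \frac{1}{2} = - \frac{5}{2} + \frac{a}{2}$)
$n{\left(L,x \right)} = -32$ ($n{\left(L,x \right)} = \left(- \frac{5}{2} + \frac{1}{2} \cdot 1\right) - 30 = \left(- \frac{5}{2} + \frac{1}{2}\right) - 30 = -2 - 30 = -32$)
$k = -36365$ ($k = 28 - 7 \left(-32 + 5231\right) = 28 - 36393 = -36365$)
$498 k = 498 \left(-36365\right) = -18109770$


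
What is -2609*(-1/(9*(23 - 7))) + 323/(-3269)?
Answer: 8482309/470736 ≈ 18.019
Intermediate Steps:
-2609*(-1/(9*(23 - 7))) + 323/(-3269) = -2609/((-9*16)) + 323*(-1/3269) = -2609/(-144) - 323/3269 = -2609*(-1/144) - 323/3269 = 2609/144 - 323/3269 = 8482309/470736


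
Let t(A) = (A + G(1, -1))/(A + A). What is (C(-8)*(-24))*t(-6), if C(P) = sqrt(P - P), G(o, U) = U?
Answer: 0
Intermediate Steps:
C(P) = 0 (C(P) = sqrt(0) = 0)
t(A) = (-1 + A)/(2*A) (t(A) = (A - 1)/(A + A) = (-1 + A)/((2*A)) = (-1 + A)*(1/(2*A)) = (-1 + A)/(2*A))
(C(-8)*(-24))*t(-6) = (0*(-24))*((1/2)*(-1 - 6)/(-6)) = 0*((1/2)*(-1/6)*(-7)) = 0*(7/12) = 0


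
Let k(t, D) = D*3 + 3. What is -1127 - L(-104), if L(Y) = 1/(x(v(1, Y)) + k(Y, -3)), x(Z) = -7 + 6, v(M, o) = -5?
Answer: -7888/7 ≈ -1126.9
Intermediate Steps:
k(t, D) = 3 + 3*D (k(t, D) = 3*D + 3 = 3 + 3*D)
x(Z) = -1
L(Y) = -⅐ (L(Y) = 1/(-1 + (3 + 3*(-3))) = 1/(-1 + (3 - 9)) = 1/(-1 - 6) = 1/(-7) = -⅐)
-1127 - L(-104) = -1127 - 1*(-⅐) = -1127 + ⅐ = -7888/7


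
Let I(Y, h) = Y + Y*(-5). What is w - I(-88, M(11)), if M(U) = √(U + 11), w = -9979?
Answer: -10331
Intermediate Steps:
M(U) = √(11 + U)
I(Y, h) = -4*Y (I(Y, h) = Y - 5*Y = -4*Y)
w - I(-88, M(11)) = -9979 - (-4)*(-88) = -9979 - 1*352 = -9979 - 352 = -10331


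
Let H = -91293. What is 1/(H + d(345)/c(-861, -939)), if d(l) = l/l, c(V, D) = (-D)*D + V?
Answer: -882582/80573558527 ≈ -1.0954e-5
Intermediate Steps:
c(V, D) = V - D² (c(V, D) = -D² + V = V - D²)
d(l) = 1
1/(H + d(345)/c(-861, -939)) = 1/(-91293 + 1/(-861 - 1*(-939)²)) = 1/(-91293 + 1/(-861 - 1*881721)) = 1/(-91293 + 1/(-861 - 881721)) = 1/(-91293 + 1/(-882582)) = 1/(-91293 + 1*(-1/882582)) = 1/(-91293 - 1/882582) = 1/(-80573558527/882582) = -882582/80573558527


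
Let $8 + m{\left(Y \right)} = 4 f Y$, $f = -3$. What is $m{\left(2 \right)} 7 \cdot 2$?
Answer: $-448$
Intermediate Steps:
$m{\left(Y \right)} = -8 - 12 Y$ ($m{\left(Y \right)} = -8 + 4 \left(-3\right) Y = -8 - 12 Y$)
$m{\left(2 \right)} 7 \cdot 2 = \left(-8 - 24\right) 7 \cdot 2 = \left(-32\right) 7 \cdot 2 = \left(-224\right) 2 = -448$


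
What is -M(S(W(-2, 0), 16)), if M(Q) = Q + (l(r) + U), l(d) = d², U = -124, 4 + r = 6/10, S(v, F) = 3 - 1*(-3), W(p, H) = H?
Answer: 2661/25 ≈ 106.44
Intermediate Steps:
S(v, F) = 6 (S(v, F) = 3 + 3 = 6)
r = -17/5 (r = -4 + 6/10 = -4 + 6*(⅒) = -4 + ⅗ = -17/5 ≈ -3.4000)
M(Q) = -2811/25 + Q (M(Q) = Q + ((-17/5)² - 124) = Q + (289/25 - 124) = Q - 2811/25 = -2811/25 + Q)
-M(S(W(-2, 0), 16)) = -(-2811/25 + 6) = -1*(-2661/25) = 2661/25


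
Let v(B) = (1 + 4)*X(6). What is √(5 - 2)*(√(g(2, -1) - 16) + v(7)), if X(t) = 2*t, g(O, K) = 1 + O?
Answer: √3*(60 + I*√13) ≈ 103.92 + 6.245*I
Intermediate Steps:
v(B) = 60 (v(B) = (1 + 4)*(2*6) = 5*12 = 60)
√(5 - 2)*(√(g(2, -1) - 16) + v(7)) = √(5 - 2)*(√((1 + 2) - 16) + 60) = √3*(√(3 - 16) + 60) = √3*(√(-13) + 60) = √3*(I*√13 + 60) = √3*(60 + I*√13)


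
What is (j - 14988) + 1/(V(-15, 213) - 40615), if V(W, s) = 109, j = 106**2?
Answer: -151978513/40506 ≈ -3752.0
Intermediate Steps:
j = 11236
(j - 14988) + 1/(V(-15, 213) - 40615) = (11236 - 14988) + 1/(109 - 40615) = -3752 + 1/(-40506) = -3752 - 1/40506 = -151978513/40506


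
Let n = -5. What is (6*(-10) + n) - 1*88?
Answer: -153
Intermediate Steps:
(6*(-10) + n) - 1*88 = (6*(-10) - 5) - 1*88 = (-60 - 5) - 88 = -65 - 88 = -153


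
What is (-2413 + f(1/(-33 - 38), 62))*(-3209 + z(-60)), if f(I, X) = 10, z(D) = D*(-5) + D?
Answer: 7134507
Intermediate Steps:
z(D) = -4*D (z(D) = -5*D + D = -4*D)
(-2413 + f(1/(-33 - 38), 62))*(-3209 + z(-60)) = (-2413 + 10)*(-3209 - 4*(-60)) = -2403*(-3209 + 240) = -2403*(-2969) = 7134507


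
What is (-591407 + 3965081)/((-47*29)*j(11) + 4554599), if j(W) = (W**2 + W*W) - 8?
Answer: 3373674/4235657 ≈ 0.79649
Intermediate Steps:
j(W) = -8 + 2*W**2 (j(W) = (W**2 + W**2) - 8 = 2*W**2 - 8 = -8 + 2*W**2)
(-591407 + 3965081)/((-47*29)*j(11) + 4554599) = (-591407 + 3965081)/((-47*29)*(-8 + 2*11**2) + 4554599) = 3373674/(-1363*(-8 + 2*121) + 4554599) = 3373674/(-1363*(-8 + 242) + 4554599) = 3373674/(-1363*234 + 4554599) = 3373674/(-318942 + 4554599) = 3373674/4235657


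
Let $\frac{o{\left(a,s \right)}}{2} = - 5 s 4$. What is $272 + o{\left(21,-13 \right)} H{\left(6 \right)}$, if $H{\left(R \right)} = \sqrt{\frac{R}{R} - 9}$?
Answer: $272 + 1040 i \sqrt{2} \approx 272.0 + 1470.8 i$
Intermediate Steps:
$o{\left(a,s \right)} = - 40 s$ ($o{\left(a,s \right)} = 2 - 5 s 4 = 2 \left(- 20 s\right) = - 40 s$)
$H{\left(R \right)} = 2 i \sqrt{2}$ ($H{\left(R \right)} = \sqrt{1 - 9} = \sqrt{-8} = 2 i \sqrt{2}$)
$272 + o{\left(21,-13 \right)} H{\left(6 \right)} = 272 + \left(-40\right) \left(-13\right) 2 i \sqrt{2} = 272 + 520 \cdot 2 i \sqrt{2} = 272 + 1040 i \sqrt{2}$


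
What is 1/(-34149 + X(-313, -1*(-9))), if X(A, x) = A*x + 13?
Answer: -1/36953 ≈ -2.7061e-5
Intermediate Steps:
X(A, x) = 13 + A*x
1/(-34149 + X(-313, -1*(-9))) = 1/(-34149 + (13 - (-313)*(-9))) = 1/(-34149 + (13 - 313*9)) = 1/(-34149 + (13 - 2817)) = 1/(-34149 - 2804) = 1/(-36953) = -1/36953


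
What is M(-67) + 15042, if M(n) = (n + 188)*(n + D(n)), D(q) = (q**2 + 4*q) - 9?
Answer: 516587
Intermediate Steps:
D(q) = -9 + q**2 + 4*q
M(n) = (188 + n)*(-9 + n**2 + 5*n) (M(n) = (n + 188)*(n + (-9 + n**2 + 4*n)) = (188 + n)*(-9 + n**2 + 5*n))
M(-67) + 15042 = (-1692 + (-67)**3 + 193*(-67)**2 + 931*(-67)) + 15042 = (-1692 - 300763 + 193*4489 - 62377) + 15042 = (-1692 - 300763 + 866377 - 62377) + 15042 = 501545 + 15042 = 516587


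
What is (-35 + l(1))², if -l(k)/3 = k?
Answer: 1444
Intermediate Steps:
l(k) = -3*k
(-35 + l(1))² = (-35 - 3*1)² = (-35 - 3)² = (-38)² = 1444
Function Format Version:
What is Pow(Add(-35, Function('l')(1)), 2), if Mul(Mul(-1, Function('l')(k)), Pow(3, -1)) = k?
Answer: 1444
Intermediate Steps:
Function('l')(k) = Mul(-3, k)
Pow(Add(-35, Function('l')(1)), 2) = Pow(Add(-35, Mul(-3, 1)), 2) = Pow(Add(-35, -3), 2) = Pow(-38, 2) = 1444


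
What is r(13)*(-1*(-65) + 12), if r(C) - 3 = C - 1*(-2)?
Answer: 1386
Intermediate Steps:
r(C) = 5 + C (r(C) = 3 + (C - 1*(-2)) = 3 + (C + 2) = 3 + (2 + C) = 5 + C)
r(13)*(-1*(-65) + 12) = (5 + 13)*(-1*(-65) + 12) = 18*(65 + 12) = 18*77 = 1386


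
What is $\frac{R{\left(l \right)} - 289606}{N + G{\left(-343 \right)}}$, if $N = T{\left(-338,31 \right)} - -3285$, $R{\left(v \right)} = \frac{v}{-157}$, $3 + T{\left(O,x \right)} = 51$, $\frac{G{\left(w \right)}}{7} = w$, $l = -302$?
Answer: $- \frac{11366960}{36581} \approx -310.73$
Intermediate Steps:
$G{\left(w \right)} = 7 w$
$T{\left(O,x \right)} = 48$ ($T{\left(O,x \right)} = -3 + 51 = 48$)
$R{\left(v \right)} = - \frac{v}{157}$ ($R{\left(v \right)} = v \left(- \frac{1}{157}\right) = - \frac{v}{157}$)
$N = 3333$ ($N = 48 - -3285 = 48 + 3285 = 3333$)
$\frac{R{\left(l \right)} - 289606}{N + G{\left(-343 \right)}} = \frac{\left(- \frac{1}{157}\right) \left(-302\right) - 289606}{3333 + 7 \left(-343\right)} = \frac{\frac{302}{157} - 289606}{3333 - 2401} = - \frac{45467840}{157 \cdot 932} = \left(- \frac{45467840}{157}\right) \frac{1}{932} = - \frac{11366960}{36581}$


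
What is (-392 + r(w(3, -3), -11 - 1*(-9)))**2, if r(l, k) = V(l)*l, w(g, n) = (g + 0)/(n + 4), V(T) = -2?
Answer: 158404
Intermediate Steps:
w(g, n) = g/(4 + n)
r(l, k) = -2*l
(-392 + r(w(3, -3), -11 - 1*(-9)))**2 = (-392 - 6/(4 - 3))**2 = (-392 - 6/1)**2 = (-392 - 6)**2 = (-398)**2 = 158404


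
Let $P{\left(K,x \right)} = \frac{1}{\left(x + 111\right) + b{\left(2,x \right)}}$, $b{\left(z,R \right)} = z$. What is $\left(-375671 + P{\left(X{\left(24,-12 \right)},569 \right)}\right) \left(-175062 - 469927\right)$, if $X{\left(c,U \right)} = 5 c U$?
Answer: $\frac{165251097261169}{682} \approx 2.423 \cdot 10^{11}$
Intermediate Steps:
$X{\left(c,U \right)} = 5 U c$
$P{\left(K,x \right)} = \frac{1}{113 + x}$ ($P{\left(K,x \right)} = \frac{1}{\left(x + 111\right) + 2} = \frac{1}{\left(111 + x\right) + 2} = \frac{1}{113 + x}$)
$\left(-375671 + P{\left(X{\left(24,-12 \right)},569 \right)}\right) \left(-175062 - 469927\right) = \left(-375671 + \frac{1}{113 + 569}\right) \left(-175062 - 469927\right) = \left(-375671 + \frac{1}{682}\right) \left(-644989\right) = \left(- \frac{256207621}{682}\right) \left(-644989\right) = \frac{165251097261169}{682}$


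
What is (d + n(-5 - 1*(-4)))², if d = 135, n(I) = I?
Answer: 17956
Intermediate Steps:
(d + n(-5 - 1*(-4)))² = (135 + (-5 - 1*(-4)))² = (135 + (-5 + 4))² = (135 - 1)² = 134² = 17956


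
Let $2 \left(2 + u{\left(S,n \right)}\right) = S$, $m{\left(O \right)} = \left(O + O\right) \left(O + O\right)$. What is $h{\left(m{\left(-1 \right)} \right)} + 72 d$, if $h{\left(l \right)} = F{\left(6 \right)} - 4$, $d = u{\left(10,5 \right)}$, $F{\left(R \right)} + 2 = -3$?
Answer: $207$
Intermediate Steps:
$F{\left(R \right)} = -5$ ($F{\left(R \right)} = -2 - 3 = -5$)
$m{\left(O \right)} = 4 O^{2}$ ($m{\left(O \right)} = 2 O 2 O = 4 O^{2}$)
$u{\left(S,n \right)} = -2 + \frac{S}{2}$
$d = 3$ ($d = -2 + \frac{1}{2} \cdot 10 = -2 + 5 = 3$)
$h{\left(l \right)} = -9$ ($h{\left(l \right)} = -5 - 4 = -9$)
$h{\left(m{\left(-1 \right)} \right)} + 72 d = -9 + 72 \cdot 3 = -9 + 216 = 207$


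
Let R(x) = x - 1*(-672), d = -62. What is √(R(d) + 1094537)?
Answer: 3*√121683 ≈ 1046.5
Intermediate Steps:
R(x) = 672 + x (R(x) = x + 672 = 672 + x)
√(R(d) + 1094537) = √((672 - 62) + 1094537) = √(610 + 1094537) = √1095147 = 3*√121683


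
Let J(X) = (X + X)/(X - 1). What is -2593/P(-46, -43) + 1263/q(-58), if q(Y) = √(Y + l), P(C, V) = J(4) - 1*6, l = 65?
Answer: 7779/10 + 1263*√7/7 ≈ 1255.3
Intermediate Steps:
J(X) = 2*X/(-1 + X) (J(X) = (2*X)/(-1 + X) = 2*X/(-1 + X))
P(C, V) = -10/3 (P(C, V) = 2*4/(-1 + 4) - 1*6 = 2*4/3 - 6 = 2*4*(⅓) - 6 = 8/3 - 6 = -10/3)
q(Y) = √(65 + Y) (q(Y) = √(Y + 65) = √(65 + Y))
-2593/P(-46, -43) + 1263/q(-58) = -2593/(-10/3) + 1263/(√(65 - 58)) = -2593*(-3/10) + 1263/(√7) = 7779/10 + 1263*(√7/7) = 7779/10 + 1263*√7/7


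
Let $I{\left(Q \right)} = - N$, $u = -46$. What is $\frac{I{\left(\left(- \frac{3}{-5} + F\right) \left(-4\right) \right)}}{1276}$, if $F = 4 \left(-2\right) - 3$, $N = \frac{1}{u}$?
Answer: $\frac{1}{58696} \approx 1.7037 \cdot 10^{-5}$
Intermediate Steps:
$N = - \frac{1}{46}$ ($N = \frac{1}{-46} = - \frac{1}{46} \approx -0.021739$)
$F = -11$ ($F = -8 - 3 = -11$)
$I{\left(Q \right)} = \frac{1}{46}$ ($I{\left(Q \right)} = \left(-1\right) \left(- \frac{1}{46}\right) = \frac{1}{46}$)
$\frac{I{\left(\left(- \frac{3}{-5} + F\right) \left(-4\right) \right)}}{1276} = \frac{1}{46 \cdot 1276} = \frac{1}{46} \cdot \frac{1}{1276} = \frac{1}{58696}$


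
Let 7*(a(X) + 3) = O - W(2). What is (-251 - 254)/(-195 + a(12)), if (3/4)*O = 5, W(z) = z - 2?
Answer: 10605/4138 ≈ 2.5628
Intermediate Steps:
W(z) = -2 + z
O = 20/3 (O = (4/3)*5 = 20/3 ≈ 6.6667)
a(X) = -43/21 (a(X) = -3 + (20/3 - (-2 + 2))/7 = -3 + (20/3 - 1*0)/7 = -3 + (20/3 + 0)/7 = -3 + (1/7)*(20/3) = -3 + 20/21 = -43/21)
(-251 - 254)/(-195 + a(12)) = (-251 - 254)/(-195 - 43/21) = -505/(-4138/21) = -505*(-21/4138) = 10605/4138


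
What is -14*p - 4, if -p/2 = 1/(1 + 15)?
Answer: -9/4 ≈ -2.2500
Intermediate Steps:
p = -1/8 (p = -2/(1 + 15) = -2/16 = -2*1/16 = -1/8 ≈ -0.12500)
-14*p - 4 = -14*(-1/8) - 4 = 7/4 - 4 = -9/4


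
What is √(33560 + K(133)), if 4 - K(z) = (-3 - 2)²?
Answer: √33539 ≈ 183.14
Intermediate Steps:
K(z) = -21 (K(z) = 4 - (-3 - 2)² = 4 - 1*(-5)² = 4 - 1*25 = 4 - 25 = -21)
√(33560 + K(133)) = √(33560 - 21) = √33539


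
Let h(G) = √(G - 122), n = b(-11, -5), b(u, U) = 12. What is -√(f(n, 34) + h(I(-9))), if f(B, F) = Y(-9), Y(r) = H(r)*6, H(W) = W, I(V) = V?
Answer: -√(-54 + I*√131) ≈ -0.77448 - 7.3892*I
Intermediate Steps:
n = 12
h(G) = √(-122 + G)
Y(r) = 6*r (Y(r) = r*6 = 6*r)
f(B, F) = -54 (f(B, F) = 6*(-9) = -54)
-√(f(n, 34) + h(I(-9))) = -√(-54 + √(-122 - 9)) = -√(-54 + √(-131)) = -√(-54 + I*√131)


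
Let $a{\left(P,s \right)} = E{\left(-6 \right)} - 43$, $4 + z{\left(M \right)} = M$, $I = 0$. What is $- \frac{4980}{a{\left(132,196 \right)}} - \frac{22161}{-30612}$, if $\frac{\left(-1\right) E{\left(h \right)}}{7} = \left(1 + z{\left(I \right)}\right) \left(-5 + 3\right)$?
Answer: $\frac{10288763}{173468} \approx 59.312$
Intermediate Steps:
$z{\left(M \right)} = -4 + M$
$E{\left(h \right)} = -42$ ($E{\left(h \right)} = - 7 \left(1 + \left(-4 + 0\right)\right) \left(-5 + 3\right) = - 7 \left(1 - 4\right) \left(-2\right) = - 7 \left(\left(-3\right) \left(-2\right)\right) = \left(-7\right) 6 = -42$)
$a{\left(P,s \right)} = -85$ ($a{\left(P,s \right)} = -42 - 43 = -85$)
$- \frac{4980}{a{\left(132,196 \right)}} - \frac{22161}{-30612} = - \frac{4980}{-85} - \frac{22161}{-30612} = \left(-4980\right) \left(- \frac{1}{85}\right) - - \frac{7387}{10204} = \frac{996}{17} + \frac{7387}{10204} = \frac{10288763}{173468}$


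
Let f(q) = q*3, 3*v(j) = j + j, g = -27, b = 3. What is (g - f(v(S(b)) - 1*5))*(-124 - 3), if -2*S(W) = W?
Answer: 1143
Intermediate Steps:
S(W) = -W/2
v(j) = 2*j/3 (v(j) = (j + j)/3 = (2*j)/3 = 2*j/3)
f(q) = 3*q
(g - f(v(S(b)) - 1*5))*(-124 - 3) = (-27 - 3*(2*(-½*3)/3 - 1*5))*(-124 - 3) = (-27 - 3*((⅔)*(-3/2) - 5))*(-127) = (-27 - 3*(-1 - 5))*(-127) = (-27 - 3*(-6))*(-127) = (-27 - 1*(-18))*(-127) = (-27 + 18)*(-127) = -9*(-127) = 1143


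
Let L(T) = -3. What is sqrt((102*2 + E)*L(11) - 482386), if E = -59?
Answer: I*sqrt(482821) ≈ 694.85*I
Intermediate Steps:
sqrt((102*2 + E)*L(11) - 482386) = sqrt((102*2 - 59)*(-3) - 482386) = sqrt((204 - 59)*(-3) - 482386) = sqrt(145*(-3) - 482386) = sqrt(-435 - 482386) = sqrt(-482821) = I*sqrt(482821)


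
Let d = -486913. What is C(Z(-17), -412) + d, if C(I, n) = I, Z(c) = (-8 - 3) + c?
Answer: -486941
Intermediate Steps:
Z(c) = -11 + c
C(Z(-17), -412) + d = (-11 - 17) - 486913 = -28 - 486913 = -486941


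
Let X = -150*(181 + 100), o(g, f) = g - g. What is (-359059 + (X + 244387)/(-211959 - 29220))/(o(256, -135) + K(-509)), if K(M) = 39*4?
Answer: -43298846399/18811962 ≈ -2301.7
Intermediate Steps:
o(g, f) = 0
K(M) = 156
X = -42150 (X = -150*281 = -42150)
(-359059 + (X + 244387)/(-211959 - 29220))/(o(256, -135) + K(-509)) = (-359059 + (-42150 + 244387)/(-211959 - 29220))/(0 + 156) = (-359059 + 202237/(-241179))/156 = (-359059 + 202237*(-1/241179))*(1/156) = (-359059 - 202237/241179)*(1/156) = -86597692798/241179*1/156 = -43298846399/18811962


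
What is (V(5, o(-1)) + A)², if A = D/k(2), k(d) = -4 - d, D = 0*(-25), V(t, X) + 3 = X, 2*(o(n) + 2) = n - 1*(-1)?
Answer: 25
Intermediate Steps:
o(n) = -3/2 + n/2 (o(n) = -2 + (n - 1*(-1))/2 = -2 + (n + 1)/2 = -2 + (1 + n)/2 = -2 + (½ + n/2) = -3/2 + n/2)
V(t, X) = -3 + X
D = 0
A = 0 (A = 0/(-4 - 1*2) = 0/(-4 - 2) = 0/(-6) = 0*(-⅙) = 0)
(V(5, o(-1)) + A)² = ((-3 + (-3/2 + (½)*(-1))) + 0)² = ((-3 + (-3/2 - ½)) + 0)² = ((-3 - 2) + 0)² = (-5 + 0)² = (-5)² = 25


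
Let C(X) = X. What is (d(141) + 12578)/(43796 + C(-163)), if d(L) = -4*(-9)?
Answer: 12614/43633 ≈ 0.28909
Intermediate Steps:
d(L) = 36
(d(141) + 12578)/(43796 + C(-163)) = (36 + 12578)/(43796 - 163) = 12614/43633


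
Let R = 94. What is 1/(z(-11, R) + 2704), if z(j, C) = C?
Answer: 1/2798 ≈ 0.00035740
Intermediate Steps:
1/(z(-11, R) + 2704) = 1/(94 + 2704) = 1/2798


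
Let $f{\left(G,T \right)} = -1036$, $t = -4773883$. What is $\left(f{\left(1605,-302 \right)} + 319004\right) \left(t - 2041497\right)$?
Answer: $-2167072747840$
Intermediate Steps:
$\left(f{\left(1605,-302 \right)} + 319004\right) \left(t - 2041497\right) = \left(-1036 + 319004\right) \left(-4773883 - 2041497\right) = 317968 \left(-6815380\right) = -2167072747840$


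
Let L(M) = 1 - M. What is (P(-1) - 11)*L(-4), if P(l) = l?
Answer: -60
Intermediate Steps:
(P(-1) - 11)*L(-4) = (-1 - 11)*(1 - 1*(-4)) = -12*(1 + 4) = -12*5 = -60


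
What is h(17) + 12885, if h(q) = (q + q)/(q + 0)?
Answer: 12887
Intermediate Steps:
h(q) = 2 (h(q) = (2*q)/q = 2)
h(17) + 12885 = 2 + 12885 = 12887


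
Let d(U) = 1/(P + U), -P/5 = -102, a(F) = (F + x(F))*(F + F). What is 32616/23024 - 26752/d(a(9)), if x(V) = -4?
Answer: -46195349523/2878 ≈ -1.6051e+7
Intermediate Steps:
a(F) = 2*F*(-4 + F) (a(F) = (F - 4)*(F + F) = (-4 + F)*(2*F) = 2*F*(-4 + F))
P = 510 (P = -5*(-102) = 510)
d(U) = 1/(510 + U)
32616/23024 - 26752/d(a(9)) = 32616/23024 - 26752/(1/(510 + 2*9*(-4 + 9))) = 32616*(1/23024) - 26752/(1/(510 + 2*9*5)) = 4077/2878 - 26752/(1/(510 + 90)) = 4077/2878 - 26752/(1/600) = 4077/2878 - 26752/1/600 = 4077/2878 - 26752*600 = 4077/2878 - 16051200 = -46195349523/2878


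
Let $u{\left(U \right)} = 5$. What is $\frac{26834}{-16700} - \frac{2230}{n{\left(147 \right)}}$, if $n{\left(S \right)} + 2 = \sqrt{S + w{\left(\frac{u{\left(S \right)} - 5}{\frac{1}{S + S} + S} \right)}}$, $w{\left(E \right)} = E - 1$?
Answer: $- \frac{19573107}{592850} - \frac{1115 \sqrt{146}}{71} \approx -222.77$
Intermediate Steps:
$w{\left(E \right)} = -1 + E$ ($w{\left(E \right)} = E - 1 = -1 + E$)
$n{\left(S \right)} = -2 + \sqrt{-1 + S}$ ($n{\left(S \right)} = -2 + \sqrt{S - \left(1 - \frac{5 - 5}{\frac{1}{S + S} + S}\right)} = -2 + \sqrt{S - \left(1 + \frac{0}{\frac{1}{2 S} + S}\right)} = -2 + \sqrt{S - \left(1 + \frac{0}{S + \frac{1}{2 S}}\right)} = -2 + \sqrt{S + \left(-1 + 0\right)} = -2 + \sqrt{S - 1} = -2 + \sqrt{-1 + S}$)
$\frac{26834}{-16700} - \frac{2230}{n{\left(147 \right)}} = \frac{26834}{-16700} - \frac{2230}{-2 + \sqrt{-1 + 147}} = 26834 \left(- \frac{1}{16700}\right) - \frac{2230}{-2 + \sqrt{146}} = - \frac{13417}{8350} - \frac{2230}{-2 + \sqrt{146}}$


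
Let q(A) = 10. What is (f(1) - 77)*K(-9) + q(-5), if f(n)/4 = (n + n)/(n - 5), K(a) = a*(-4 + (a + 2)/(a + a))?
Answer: -5115/2 ≈ -2557.5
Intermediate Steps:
K(a) = a*(-4 + (2 + a)/(2*a)) (K(a) = a*(-4 + (2 + a)/((2*a))) = a*(-4 + (2 + a)*(1/(2*a))) = a*(-4 + (2 + a)/(2*a)))
f(n) = 8*n/(-5 + n) (f(n) = 4*((n + n)/(n - 5)) = 4*((2*n)/(-5 + n)) = 4*(2*n/(-5 + n)) = 8*n/(-5 + n))
(f(1) - 77)*K(-9) + q(-5) = (8*1/(-5 + 1) - 77)*(1 - 7/2*(-9)) + 10 = (8*1/(-4) - 77)*(1 + 63/2) + 10 = (8*1*(-¼) - 77)*(65/2) + 10 = (-2 - 77)*(65/2) + 10 = -79*65/2 + 10 = -5135/2 + 10 = -5115/2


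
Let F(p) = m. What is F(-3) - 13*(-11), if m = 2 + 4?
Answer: 149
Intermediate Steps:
m = 6
F(p) = 6
F(-3) - 13*(-11) = 6 - 13*(-11) = 6 + 143 = 149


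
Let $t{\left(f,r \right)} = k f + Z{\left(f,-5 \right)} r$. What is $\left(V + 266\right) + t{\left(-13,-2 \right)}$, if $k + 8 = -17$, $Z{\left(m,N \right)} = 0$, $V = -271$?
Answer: $320$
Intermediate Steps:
$k = -25$ ($k = -8 - 17 = -25$)
$t{\left(f,r \right)} = - 25 f$ ($t{\left(f,r \right)} = - 25 f + 0 r = - 25 f + 0 = - 25 f$)
$\left(V + 266\right) + t{\left(-13,-2 \right)} = \left(-271 + 266\right) - -325 = -5 + 325 = 320$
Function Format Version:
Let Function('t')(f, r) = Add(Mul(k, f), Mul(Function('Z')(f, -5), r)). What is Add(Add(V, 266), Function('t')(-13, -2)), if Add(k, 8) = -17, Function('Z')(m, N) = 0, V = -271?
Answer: 320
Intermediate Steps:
k = -25 (k = Add(-8, -17) = -25)
Function('t')(f, r) = Mul(-25, f) (Function('t')(f, r) = Add(Mul(-25, f), Mul(0, r)) = Add(Mul(-25, f), 0) = Mul(-25, f))
Add(Add(V, 266), Function('t')(-13, -2)) = Add(Add(-271, 266), Mul(-25, -13)) = Add(-5, 325) = 320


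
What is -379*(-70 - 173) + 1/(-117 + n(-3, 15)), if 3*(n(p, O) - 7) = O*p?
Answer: 11512124/125 ≈ 92097.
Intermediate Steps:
n(p, O) = 7 + O*p/3 (n(p, O) = 7 + (O*p)/3 = 7 + O*p/3)
-379*(-70 - 173) + 1/(-117 + n(-3, 15)) = -379*(-70 - 173) + 1/(-117 + (7 + (⅓)*15*(-3))) = -379*(-243) + 1/(-117 + (7 - 15)) = 92097 + 1/(-117 - 8) = 92097 + 1/(-125) = 92097 - 1/125 = 11512124/125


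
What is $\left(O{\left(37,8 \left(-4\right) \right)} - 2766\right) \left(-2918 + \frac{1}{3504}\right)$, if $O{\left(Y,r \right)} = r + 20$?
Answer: $\frac{4734022673}{584} \approx 8.1062 \cdot 10^{6}$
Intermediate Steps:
$O{\left(Y,r \right)} = 20 + r$
$\left(O{\left(37,8 \left(-4\right) \right)} - 2766\right) \left(-2918 + \frac{1}{3504}\right) = \left(\left(20 + 8 \left(-4\right)\right) - 2766\right) \left(-2918 + \frac{1}{3504}\right) = \left(\left(20 - 32\right) - 2766\right) \left(-2918 + \frac{1}{3504}\right) = \left(-12 - 2766\right) \left(- \frac{10224671}{3504}\right) = \left(-2778\right) \left(- \frac{10224671}{3504}\right) = \frac{4734022673}{584}$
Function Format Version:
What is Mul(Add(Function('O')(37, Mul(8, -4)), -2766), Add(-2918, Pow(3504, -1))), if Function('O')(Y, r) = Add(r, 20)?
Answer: Rational(4734022673, 584) ≈ 8.1062e+6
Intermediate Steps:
Function('O')(Y, r) = Add(20, r)
Mul(Add(Function('O')(37, Mul(8, -4)), -2766), Add(-2918, Pow(3504, -1))) = Mul(Add(Add(20, Mul(8, -4)), -2766), Add(-2918, Pow(3504, -1))) = Mul(Add(Add(20, -32), -2766), Add(-2918, Rational(1, 3504))) = Mul(Add(-12, -2766), Rational(-10224671, 3504)) = Mul(-2778, Rational(-10224671, 3504)) = Rational(4734022673, 584)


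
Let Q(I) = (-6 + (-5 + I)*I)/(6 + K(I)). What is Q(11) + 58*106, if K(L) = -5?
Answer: 6208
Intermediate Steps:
Q(I) = -6 + I*(-5 + I) (Q(I) = (-6 + (-5 + I)*I)/(6 - 5) = (-6 + I*(-5 + I))/1 = (-6 + I*(-5 + I))*1 = -6 + I*(-5 + I))
Q(11) + 58*106 = (-6 + 11² - 5*11) + 58*106 = (-6 + 121 - 55) + 6148 = 60 + 6148 = 6208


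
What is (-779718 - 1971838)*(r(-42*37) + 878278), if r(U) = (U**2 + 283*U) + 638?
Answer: -7853078401800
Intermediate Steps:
r(U) = 638 + U**2 + 283*U
(-779718 - 1971838)*(r(-42*37) + 878278) = (-779718 - 1971838)*((638 + (-42*37)**2 + 283*(-42*37)) + 878278) = -2751556*((638 + (-1554)**2 + 283*(-1554)) + 878278) = -2751556*((638 + 2414916 - 439782) + 878278) = -2751556*(1975772 + 878278) = -2751556*2854050 = -7853078401800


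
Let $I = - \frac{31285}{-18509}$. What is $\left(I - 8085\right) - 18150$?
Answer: $- \frac{485552330}{18509} \approx -26233.0$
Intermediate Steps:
$I = \frac{31285}{18509}$ ($I = \left(-31285\right) \left(- \frac{1}{18509}\right) = \frac{31285}{18509} \approx 1.6903$)
$\left(I - 8085\right) - 18150 = \left(\frac{31285}{18509} - 8085\right) - 18150 = - \frac{149613980}{18509} - 18150 = - \frac{485552330}{18509}$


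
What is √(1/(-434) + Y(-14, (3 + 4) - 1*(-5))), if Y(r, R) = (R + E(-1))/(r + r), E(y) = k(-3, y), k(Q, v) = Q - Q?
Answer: I*√81158/434 ≈ 0.65641*I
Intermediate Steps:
k(Q, v) = 0
E(y) = 0
Y(r, R) = R/(2*r) (Y(r, R) = (R + 0)/(r + r) = R/((2*r)) = R*(1/(2*r)) = R/(2*r))
√(1/(-434) + Y(-14, (3 + 4) - 1*(-5))) = √(1/(-434) + (½)*((3 + 4) - 1*(-5))/(-14)) = √(-1/434 + (½)*(7 + 5)*(-1/14)) = √(-1/434 + (½)*12*(-1/14)) = √(-1/434 - 3/7) = √(-187/434) = I*√81158/434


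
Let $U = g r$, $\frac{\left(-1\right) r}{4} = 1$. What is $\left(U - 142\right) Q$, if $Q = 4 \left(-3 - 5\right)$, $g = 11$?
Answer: $5952$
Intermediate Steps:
$r = -4$ ($r = \left(-4\right) 1 = -4$)
$Q = -32$ ($Q = 4 \left(-8\right) = -32$)
$U = -44$ ($U = 11 \left(-4\right) = -44$)
$\left(U - 142\right) Q = \left(-44 - 142\right) \left(-32\right) = \left(-186\right) \left(-32\right) = 5952$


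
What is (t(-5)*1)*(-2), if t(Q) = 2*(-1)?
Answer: 4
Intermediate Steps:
t(Q) = -2
(t(-5)*1)*(-2) = -2*1*(-2) = -2*(-2) = 4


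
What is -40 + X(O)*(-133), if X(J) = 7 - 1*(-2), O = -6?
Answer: -1237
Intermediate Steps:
X(J) = 9 (X(J) = 7 + 2 = 9)
-40 + X(O)*(-133) = -40 + 9*(-133) = -40 - 1197 = -1237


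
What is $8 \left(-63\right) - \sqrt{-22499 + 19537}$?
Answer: $-504 - i \sqrt{2962} \approx -504.0 - 54.424 i$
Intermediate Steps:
$8 \left(-63\right) - \sqrt{-22499 + 19537} = -504 - \sqrt{-2962} = -504 - i \sqrt{2962}$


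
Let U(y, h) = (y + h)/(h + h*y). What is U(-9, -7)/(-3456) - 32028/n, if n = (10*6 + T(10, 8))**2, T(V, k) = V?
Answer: -13835921/2116800 ≈ -6.5362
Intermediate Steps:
n = 4900 (n = (10*6 + 10)**2 = (60 + 10)**2 = 70**2 = 4900)
U(y, h) = (h + y)/(h + h*y)
U(-9, -7)/(-3456) - 32028/n = ((-7 - 9)/((-7)*(1 - 9)))/(-3456) - 32028/4900 = -1/7*(-16)/(-8)*(-1/3456) - 32028*1/4900 = -1/7*(-1/8)*(-16)*(-1/3456) - 8007/1225 = -2/7*(-1/3456) - 8007/1225 = 1/12096 - 8007/1225 = -13835921/2116800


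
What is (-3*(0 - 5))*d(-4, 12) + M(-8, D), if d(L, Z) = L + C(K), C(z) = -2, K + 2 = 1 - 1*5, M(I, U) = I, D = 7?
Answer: -98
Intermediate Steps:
K = -6 (K = -2 + (1 - 1*5) = -2 + (1 - 5) = -2 - 4 = -6)
d(L, Z) = -2 + L (d(L, Z) = L - 2 = -2 + L)
(-3*(0 - 5))*d(-4, 12) + M(-8, D) = (-3*(0 - 5))*(-2 - 4) - 8 = -3*(-5)*(-6) - 8 = 15*(-6) - 8 = -90 - 8 = -98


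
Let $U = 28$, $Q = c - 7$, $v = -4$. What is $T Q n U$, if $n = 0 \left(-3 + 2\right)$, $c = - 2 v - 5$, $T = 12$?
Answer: $0$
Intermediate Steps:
$c = 3$ ($c = \left(-2\right) \left(-4\right) - 5 = 8 - 5 = 3$)
$Q = -4$ ($Q = 3 - 7 = -4$)
$n = 0$ ($n = 0 \left(-1\right) = 0$)
$T Q n U = 12 \left(-4\right) 0 \cdot 28 = \left(-48\right) 0 \cdot 28 = 0 \cdot 28 = 0$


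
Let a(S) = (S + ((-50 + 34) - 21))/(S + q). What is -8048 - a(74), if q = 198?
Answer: -2189093/272 ≈ -8048.1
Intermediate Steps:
a(S) = (-37 + S)/(198 + S) (a(S) = (S + ((-50 + 34) - 21))/(S + 198) = (S + (-16 - 21))/(198 + S) = (S - 37)/(198 + S) = (-37 + S)/(198 + S))
-8048 - a(74) = -8048 - (-37 + 74)/(198 + 74) = -8048 - 37/272 = -2189093/272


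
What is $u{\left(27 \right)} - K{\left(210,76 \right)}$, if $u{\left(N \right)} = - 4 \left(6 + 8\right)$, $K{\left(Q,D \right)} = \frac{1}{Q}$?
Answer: $- \frac{11761}{210} \approx -56.005$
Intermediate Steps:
$u{\left(N \right)} = -56$ ($u{\left(N \right)} = \left(-4\right) 14 = -56$)
$u{\left(27 \right)} - K{\left(210,76 \right)} = -56 - \frac{1}{210} = - \frac{11761}{210}$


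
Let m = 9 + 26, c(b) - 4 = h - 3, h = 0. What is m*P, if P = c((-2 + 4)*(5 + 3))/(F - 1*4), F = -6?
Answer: -7/2 ≈ -3.5000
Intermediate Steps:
c(b) = 1 (c(b) = 4 + (0 - 3) = 4 - 3 = 1)
m = 35
P = -⅒ (P = 1/(-6 - 1*4) = 1/(-6 - 4) = 1/(-10) = 1*(-⅒) = -⅒ ≈ -0.10000)
m*P = 35*(-⅒) = -7/2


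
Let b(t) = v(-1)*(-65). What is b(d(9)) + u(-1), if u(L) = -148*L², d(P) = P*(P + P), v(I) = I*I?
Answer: -213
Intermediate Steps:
v(I) = I²
d(P) = 2*P² (d(P) = P*(2*P) = 2*P²)
b(t) = -65 (b(t) = (-1)²*(-65) = 1*(-65) = -65)
b(d(9)) + u(-1) = -65 - 148*(-1)² = -65 - 148*1 = -65 - 148 = -213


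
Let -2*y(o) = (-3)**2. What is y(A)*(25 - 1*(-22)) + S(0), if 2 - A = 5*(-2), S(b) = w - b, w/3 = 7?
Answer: -381/2 ≈ -190.50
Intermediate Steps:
w = 21 (w = 3*7 = 21)
S(b) = 21 - b
A = 12 (A = 2 - 5*(-2) = 2 - 1*(-10) = 2 + 10 = 12)
y(o) = -9/2 (y(o) = -1/2*(-3)**2 = -1/2*9 = -9/2)
y(A)*(25 - 1*(-22)) + S(0) = -9*(25 - 1*(-22))/2 + (21 - 1*0) = -9*(25 + 22)/2 + (21 + 0) = -9/2*47 + 21 = -423/2 + 21 = -381/2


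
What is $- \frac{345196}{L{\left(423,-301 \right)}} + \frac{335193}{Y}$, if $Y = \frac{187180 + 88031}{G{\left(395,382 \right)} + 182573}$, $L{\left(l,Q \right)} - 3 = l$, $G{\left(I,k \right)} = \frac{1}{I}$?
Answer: $\frac{570006993645146}{2572764165} \approx 2.2155 \cdot 10^{5}$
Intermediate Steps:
$L{\left(l,Q \right)} = 3 + l$
$Y = \frac{108708345}{72116336}$ ($Y = \frac{187180 + 88031}{\frac{1}{395} + 182573} = \frac{275211}{\frac{1}{395} + 182573} = \frac{275211}{\frac{72116336}{395}} = 275211 \cdot \frac{395}{72116336} = \frac{108708345}{72116336} \approx 1.5074$)
$- \frac{345196}{L{\left(423,-301 \right)}} + \frac{335193}{Y} = - \frac{345196}{3 + 423} + \frac{335193}{\frac{108708345}{72116336}} = - \frac{345196}{426} + 335193 \cdot \frac{72116336}{108708345} = \left(-345196\right) \frac{1}{426} + \frac{8057630337616}{36236115} = - \frac{172598}{213} + \frac{8057630337616}{36236115} = \frac{570006993645146}{2572764165}$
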